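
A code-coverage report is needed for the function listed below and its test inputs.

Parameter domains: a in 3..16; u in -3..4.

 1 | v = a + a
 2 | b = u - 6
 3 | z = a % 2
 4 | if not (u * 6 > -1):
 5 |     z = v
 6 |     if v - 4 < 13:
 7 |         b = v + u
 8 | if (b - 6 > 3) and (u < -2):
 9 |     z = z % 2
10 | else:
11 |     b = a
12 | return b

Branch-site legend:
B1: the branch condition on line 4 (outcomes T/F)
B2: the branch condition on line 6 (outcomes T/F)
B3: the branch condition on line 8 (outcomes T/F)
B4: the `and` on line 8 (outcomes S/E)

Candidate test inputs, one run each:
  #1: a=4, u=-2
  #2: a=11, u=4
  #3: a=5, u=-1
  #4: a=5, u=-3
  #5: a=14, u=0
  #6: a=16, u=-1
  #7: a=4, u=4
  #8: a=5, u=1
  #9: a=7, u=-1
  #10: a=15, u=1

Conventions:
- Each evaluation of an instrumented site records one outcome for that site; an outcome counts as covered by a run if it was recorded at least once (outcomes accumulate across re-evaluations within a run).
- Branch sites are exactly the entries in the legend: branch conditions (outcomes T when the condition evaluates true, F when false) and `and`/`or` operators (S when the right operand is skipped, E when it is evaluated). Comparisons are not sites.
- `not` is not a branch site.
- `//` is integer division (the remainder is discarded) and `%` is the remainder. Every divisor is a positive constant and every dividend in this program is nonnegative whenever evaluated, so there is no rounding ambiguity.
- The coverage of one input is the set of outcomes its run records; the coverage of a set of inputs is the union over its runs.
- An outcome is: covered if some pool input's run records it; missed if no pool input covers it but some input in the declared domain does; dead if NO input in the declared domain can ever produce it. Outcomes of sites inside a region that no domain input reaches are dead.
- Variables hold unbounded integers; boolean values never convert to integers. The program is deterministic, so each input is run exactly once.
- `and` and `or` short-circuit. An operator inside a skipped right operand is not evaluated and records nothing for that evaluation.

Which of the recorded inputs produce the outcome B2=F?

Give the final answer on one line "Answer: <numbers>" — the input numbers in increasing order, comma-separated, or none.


input #1 (a=4, u=-2): never hits B2=F
input #2 (a=11, u=4): never hits B2=F
input #3 (a=5, u=-1): never hits B2=F
input #4 (a=5, u=-3): never hits B2=F
input #5 (a=14, u=0): never hits B2=F
input #6 (a=16, u=-1): hits B2=F
input #7 (a=4, u=4): never hits B2=F
input #8 (a=5, u=1): never hits B2=F
input #9 (a=7, u=-1): never hits B2=F
input #10 (a=15, u=1): never hits B2=F
Answer: 6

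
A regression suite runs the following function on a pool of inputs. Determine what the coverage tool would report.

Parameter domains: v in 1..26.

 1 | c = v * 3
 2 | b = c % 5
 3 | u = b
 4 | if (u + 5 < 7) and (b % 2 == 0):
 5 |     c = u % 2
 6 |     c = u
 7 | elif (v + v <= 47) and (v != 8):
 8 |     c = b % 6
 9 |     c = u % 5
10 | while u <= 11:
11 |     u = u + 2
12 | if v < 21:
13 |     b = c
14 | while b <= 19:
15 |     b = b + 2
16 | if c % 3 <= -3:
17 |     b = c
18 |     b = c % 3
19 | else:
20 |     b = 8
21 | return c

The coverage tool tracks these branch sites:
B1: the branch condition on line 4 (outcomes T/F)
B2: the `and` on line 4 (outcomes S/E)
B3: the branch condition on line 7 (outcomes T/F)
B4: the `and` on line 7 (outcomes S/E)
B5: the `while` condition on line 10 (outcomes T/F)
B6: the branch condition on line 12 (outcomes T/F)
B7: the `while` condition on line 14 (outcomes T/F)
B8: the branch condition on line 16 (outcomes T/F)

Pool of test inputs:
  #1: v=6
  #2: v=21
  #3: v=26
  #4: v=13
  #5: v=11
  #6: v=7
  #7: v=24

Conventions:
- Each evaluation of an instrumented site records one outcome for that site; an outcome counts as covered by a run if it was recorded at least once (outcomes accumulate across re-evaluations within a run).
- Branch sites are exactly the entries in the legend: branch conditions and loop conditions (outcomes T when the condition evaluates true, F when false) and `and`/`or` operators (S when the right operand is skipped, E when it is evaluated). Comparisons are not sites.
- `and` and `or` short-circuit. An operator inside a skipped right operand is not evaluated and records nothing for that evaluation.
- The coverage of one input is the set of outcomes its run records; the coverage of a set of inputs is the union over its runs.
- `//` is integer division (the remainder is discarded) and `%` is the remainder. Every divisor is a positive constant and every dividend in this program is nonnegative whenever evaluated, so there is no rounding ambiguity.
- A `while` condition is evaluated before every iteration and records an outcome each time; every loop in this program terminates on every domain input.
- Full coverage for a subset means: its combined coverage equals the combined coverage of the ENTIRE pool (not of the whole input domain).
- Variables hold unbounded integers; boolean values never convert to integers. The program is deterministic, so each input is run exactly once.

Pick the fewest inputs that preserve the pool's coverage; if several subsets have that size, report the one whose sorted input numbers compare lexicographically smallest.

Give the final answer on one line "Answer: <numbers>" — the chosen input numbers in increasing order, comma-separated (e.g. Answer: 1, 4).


input #1, v=6: events B2->S, B1->F, B4->E, B3->T, B5->T, B5->T, B5->T, B5->T, B5->T, B5->F, B6->T, B7->T, B7->T, B7->T, ...; outcomes B1=F, B2=S, B3=T, B4=E, B5=T, B5=F, B6=T, B7=T, B7=F, B8=F
input #2, v=21: events B2->S, B1->F, B4->E, B3->T, B5->T, B5->T, B5->T, B5->T, B5->T, B5->F, B6->F, B7->T, B7->T, B7->T, ...; outcomes B1=F, B2=S, B3=T, B4=E, B5=T, B5=F, B6=F, B7=T, B7=F, B8=F
input #3, v=26: events B2->S, B1->F, B4->S, B3->F, B5->T, B5->T, B5->T, B5->T, B5->T, B5->F, B6->F, B7->T, B7->T, B7->T, ...; outcomes B1=F, B2=S, B3=F, B4=S, B5=T, B5=F, B6=F, B7=T, B7=F, B8=F
input #4, v=13: events B2->S, B1->F, B4->E, B3->T, B5->T, B5->T, B5->T, B5->T, B5->F, B6->T, B7->T, B7->T, B7->T, B7->T, ...; outcomes B1=F, B2=S, B3=T, B4=E, B5=T, B5=F, B6=T, B7=T, B7=F, B8=F
input #5, v=11: events B2->S, B1->F, B4->E, B3->T, B5->T, B5->T, B5->T, B5->T, B5->T, B5->F, B6->T, B7->T, B7->T, B7->T, ...; outcomes B1=F, B2=S, B3=T, B4=E, B5=T, B5=F, B6=T, B7=T, B7=F, B8=F
input #6, v=7: events B2->E, B1->F, B4->E, B3->T, B5->T, B5->T, B5->T, B5->T, B5->T, B5->T, B5->F, B6->T, B7->T, B7->T, ...; outcomes B1=F, B2=E, B3=T, B4=E, B5=T, B5=F, B6=T, B7=T, B7=F, B8=F
input #7, v=24: events B2->S, B1->F, B4->S, B3->F, B5->T, B5->T, B5->T, B5->T, B5->T, B5->F, B6->F, B7->T, B7->T, B7->T, ...; outcomes B1=F, B2=S, B3=F, B4=S, B5=T, B5=F, B6=F, B7=T, B7=F, B8=F
the full pool covers 14 outcomes: B1=F, B2=S, B2=E, B3=T, B3=F, B4=S, B4=E, B5=T, B5=F, B6=T, B6=F, B7=T, B7=F, B8=F
no size-1 subset reaches all 14 outcomes (best union: 10/14)
size 2: inputs {3, 6} cover all 14 outcomes, and no lexicographically smaller subset of this size does
Answer: 3, 6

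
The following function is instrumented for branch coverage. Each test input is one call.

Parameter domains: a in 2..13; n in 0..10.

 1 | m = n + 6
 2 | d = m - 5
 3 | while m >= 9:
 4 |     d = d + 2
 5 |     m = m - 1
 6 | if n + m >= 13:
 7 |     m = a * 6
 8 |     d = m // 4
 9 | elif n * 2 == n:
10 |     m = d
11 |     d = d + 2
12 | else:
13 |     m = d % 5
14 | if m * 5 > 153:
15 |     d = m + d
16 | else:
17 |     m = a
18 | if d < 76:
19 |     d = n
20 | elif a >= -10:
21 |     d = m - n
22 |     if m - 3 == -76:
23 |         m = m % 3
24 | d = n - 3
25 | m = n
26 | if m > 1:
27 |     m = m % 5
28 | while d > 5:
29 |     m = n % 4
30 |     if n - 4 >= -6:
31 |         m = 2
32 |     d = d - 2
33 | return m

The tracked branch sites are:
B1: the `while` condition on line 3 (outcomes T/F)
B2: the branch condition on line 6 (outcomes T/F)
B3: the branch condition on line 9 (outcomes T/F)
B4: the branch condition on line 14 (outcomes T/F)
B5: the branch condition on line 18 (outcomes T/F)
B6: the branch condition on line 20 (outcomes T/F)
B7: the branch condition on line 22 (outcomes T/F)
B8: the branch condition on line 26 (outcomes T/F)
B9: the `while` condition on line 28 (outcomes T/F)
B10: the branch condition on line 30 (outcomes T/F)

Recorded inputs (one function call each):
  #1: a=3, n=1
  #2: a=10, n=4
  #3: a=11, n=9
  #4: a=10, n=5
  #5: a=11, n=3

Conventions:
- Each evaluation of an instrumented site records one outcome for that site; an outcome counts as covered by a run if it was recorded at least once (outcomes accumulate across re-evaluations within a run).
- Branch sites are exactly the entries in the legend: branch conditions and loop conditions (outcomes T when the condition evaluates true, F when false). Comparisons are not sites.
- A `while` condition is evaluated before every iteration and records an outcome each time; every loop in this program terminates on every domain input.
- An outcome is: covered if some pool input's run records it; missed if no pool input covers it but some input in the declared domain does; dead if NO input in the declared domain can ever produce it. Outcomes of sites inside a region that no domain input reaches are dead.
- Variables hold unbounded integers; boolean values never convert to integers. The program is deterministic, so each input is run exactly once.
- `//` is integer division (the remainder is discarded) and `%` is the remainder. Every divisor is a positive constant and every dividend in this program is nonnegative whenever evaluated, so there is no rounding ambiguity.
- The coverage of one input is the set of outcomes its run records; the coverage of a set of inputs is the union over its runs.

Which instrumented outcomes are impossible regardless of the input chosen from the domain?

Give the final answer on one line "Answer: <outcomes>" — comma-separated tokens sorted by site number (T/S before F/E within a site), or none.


checking every outcome against all 132 domain inputs:
  B6=F: no domain input ever produces it -> dead
  B7=T: no domain input ever produces it -> dead
  B10=F: no domain input ever produces it -> dead
  reachable outcomes have witnesses, e.g. B1=T (e.g. a=2, n=3), B1=F (e.g. a=2, n=0), B2=T (e.g. a=2, n=5), B2=F (e.g. a=2, n=0)
Answer: B6=F, B7=T, B10=F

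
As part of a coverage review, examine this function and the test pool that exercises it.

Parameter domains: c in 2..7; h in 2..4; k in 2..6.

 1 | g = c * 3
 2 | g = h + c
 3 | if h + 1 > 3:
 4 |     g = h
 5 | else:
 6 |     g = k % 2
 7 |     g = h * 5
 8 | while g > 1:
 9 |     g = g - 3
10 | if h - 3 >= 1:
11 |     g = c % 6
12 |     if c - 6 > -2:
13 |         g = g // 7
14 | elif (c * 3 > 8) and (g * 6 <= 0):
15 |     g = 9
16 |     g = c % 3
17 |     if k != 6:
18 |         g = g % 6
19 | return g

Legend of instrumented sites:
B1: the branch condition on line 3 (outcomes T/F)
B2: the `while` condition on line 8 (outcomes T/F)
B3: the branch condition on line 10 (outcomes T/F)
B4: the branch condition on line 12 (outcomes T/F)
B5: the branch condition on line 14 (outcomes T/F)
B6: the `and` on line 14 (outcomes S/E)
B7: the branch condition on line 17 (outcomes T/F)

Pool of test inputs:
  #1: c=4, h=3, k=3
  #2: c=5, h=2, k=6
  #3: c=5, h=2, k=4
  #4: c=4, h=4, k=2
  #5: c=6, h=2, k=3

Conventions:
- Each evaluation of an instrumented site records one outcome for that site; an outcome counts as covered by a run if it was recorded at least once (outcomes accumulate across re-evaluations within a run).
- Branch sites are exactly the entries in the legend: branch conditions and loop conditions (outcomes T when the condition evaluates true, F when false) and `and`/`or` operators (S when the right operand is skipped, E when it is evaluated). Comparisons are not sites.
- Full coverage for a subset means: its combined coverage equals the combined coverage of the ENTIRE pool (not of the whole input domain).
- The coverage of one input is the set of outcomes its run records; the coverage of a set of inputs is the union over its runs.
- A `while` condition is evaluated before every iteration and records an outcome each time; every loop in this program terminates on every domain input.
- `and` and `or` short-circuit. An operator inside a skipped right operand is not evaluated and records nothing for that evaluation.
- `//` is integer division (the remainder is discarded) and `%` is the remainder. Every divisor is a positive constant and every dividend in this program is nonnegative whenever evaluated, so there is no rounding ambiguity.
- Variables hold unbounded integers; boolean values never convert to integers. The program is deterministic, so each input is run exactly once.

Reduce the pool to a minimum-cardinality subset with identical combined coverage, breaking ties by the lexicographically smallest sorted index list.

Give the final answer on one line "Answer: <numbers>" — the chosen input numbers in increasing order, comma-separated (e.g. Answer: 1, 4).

input #1, c=4, h=3, k=3: outcomes B1=T, B2=T, B2=F, B3=F, B5=T, B6=E, B7=T
input #2, c=5, h=2, k=6: outcomes B1=F, B2=T, B2=F, B3=F, B5=F, B6=E
input #3, c=5, h=2, k=4: outcomes B1=F, B2=T, B2=F, B3=F, B5=F, B6=E
input #4, c=4, h=4, k=2: outcomes B1=T, B2=T, B2=F, B3=T, B4=F
input #5, c=6, h=2, k=3: outcomes B1=F, B2=T, B2=F, B3=F, B5=F, B6=E
the full pool covers 11 outcomes: B1=T, B1=F, B2=T, B2=F, B3=T, B3=F, B4=F, B5=T, B5=F, B6=E, B7=T
every size-1 subset falls short of the 11 outcomes (best: 7/11)
every size-2 subset falls short of the 11 outcomes (best: 9/11)
size 3: inputs {1, 2, 4} cover all 11 outcomes, and no lexicographically smaller subset of this size does

Answer: 1, 2, 4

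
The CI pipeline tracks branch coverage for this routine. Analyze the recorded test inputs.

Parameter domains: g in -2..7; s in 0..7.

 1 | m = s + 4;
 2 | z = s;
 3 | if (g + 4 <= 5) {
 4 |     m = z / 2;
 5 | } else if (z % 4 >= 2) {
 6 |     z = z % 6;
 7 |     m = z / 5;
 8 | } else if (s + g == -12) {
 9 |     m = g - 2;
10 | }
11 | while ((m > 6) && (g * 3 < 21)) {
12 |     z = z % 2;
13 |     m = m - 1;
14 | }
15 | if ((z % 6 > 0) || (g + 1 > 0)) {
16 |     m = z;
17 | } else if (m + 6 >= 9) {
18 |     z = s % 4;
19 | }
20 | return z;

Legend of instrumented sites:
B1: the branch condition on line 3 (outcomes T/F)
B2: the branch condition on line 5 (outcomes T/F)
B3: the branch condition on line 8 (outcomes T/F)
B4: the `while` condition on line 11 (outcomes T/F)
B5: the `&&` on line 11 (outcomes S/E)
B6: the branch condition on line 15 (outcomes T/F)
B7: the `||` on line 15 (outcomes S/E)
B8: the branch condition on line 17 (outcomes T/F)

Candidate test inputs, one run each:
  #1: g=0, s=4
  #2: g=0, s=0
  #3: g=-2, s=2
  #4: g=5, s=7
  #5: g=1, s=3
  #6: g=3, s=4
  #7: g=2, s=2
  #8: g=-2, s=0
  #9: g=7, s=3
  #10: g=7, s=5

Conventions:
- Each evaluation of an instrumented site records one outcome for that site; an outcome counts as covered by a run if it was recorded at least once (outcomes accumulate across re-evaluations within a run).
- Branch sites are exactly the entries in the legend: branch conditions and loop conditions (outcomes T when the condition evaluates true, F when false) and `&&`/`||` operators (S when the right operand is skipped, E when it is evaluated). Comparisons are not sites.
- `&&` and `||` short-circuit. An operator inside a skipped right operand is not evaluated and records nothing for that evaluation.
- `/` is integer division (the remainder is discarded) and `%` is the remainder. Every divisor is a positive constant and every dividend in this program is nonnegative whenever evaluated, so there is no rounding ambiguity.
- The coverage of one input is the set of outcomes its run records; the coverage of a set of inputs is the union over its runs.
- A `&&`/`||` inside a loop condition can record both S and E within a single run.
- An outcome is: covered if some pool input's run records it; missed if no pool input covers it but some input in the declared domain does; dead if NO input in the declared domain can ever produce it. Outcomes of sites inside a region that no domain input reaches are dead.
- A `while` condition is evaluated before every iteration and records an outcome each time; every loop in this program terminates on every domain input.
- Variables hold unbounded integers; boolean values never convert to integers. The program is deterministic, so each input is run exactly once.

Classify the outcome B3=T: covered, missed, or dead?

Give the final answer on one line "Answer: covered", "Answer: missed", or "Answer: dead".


no pool input records B3=T
checking all 80 inputs in the declared domain: B3=T is never recorded -> dead
Answer: dead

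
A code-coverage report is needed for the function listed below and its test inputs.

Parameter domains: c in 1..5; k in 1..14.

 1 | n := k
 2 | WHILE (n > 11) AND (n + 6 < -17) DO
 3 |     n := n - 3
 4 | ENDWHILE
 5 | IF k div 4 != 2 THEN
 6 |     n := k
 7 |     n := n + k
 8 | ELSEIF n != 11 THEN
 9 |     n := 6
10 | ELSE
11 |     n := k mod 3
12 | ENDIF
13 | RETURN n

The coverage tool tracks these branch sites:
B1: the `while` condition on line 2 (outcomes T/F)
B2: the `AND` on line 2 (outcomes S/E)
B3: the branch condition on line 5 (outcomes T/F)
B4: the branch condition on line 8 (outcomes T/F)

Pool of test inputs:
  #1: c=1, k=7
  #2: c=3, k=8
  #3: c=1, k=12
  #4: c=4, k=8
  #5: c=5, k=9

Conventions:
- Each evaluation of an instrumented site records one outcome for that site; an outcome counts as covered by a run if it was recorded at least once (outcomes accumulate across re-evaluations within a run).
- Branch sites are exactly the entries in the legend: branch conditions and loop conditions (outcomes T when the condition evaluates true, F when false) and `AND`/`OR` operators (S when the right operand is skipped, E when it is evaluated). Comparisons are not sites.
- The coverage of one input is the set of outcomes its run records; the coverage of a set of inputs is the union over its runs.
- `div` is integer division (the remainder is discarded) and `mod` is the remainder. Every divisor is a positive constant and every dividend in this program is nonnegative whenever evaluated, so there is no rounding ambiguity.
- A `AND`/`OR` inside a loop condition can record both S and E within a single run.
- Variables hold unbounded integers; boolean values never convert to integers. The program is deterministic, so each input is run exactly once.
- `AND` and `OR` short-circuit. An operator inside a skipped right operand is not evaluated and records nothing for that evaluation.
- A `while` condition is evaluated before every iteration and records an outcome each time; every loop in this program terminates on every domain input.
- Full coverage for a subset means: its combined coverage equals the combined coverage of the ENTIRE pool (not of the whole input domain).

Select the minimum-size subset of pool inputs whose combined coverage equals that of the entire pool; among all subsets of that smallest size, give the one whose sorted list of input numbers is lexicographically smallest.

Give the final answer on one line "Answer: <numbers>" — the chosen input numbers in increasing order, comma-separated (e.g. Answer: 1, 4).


test 1 (c=1, k=7) fires B2->S, B1->F, B3->T; hits B1=F, B2=S, B3=T
test 2 (c=3, k=8) fires B2->S, B1->F, B3->F, B4->T; hits B1=F, B2=S, B3=F, B4=T
test 3 (c=1, k=12) fires B2->E, B1->F, B3->T; hits B1=F, B2=E, B3=T
test 4 (c=4, k=8) fires B2->S, B1->F, B3->F, B4->T; hits B1=F, B2=S, B3=F, B4=T
test 5 (c=5, k=9) fires B2->S, B1->F, B3->F, B4->T; hits B1=F, B2=S, B3=F, B4=T
union over all inputs: B1=F, B2=S, B2=E, B3=T, B3=F, B4=T (6 outcomes)
size 1 is not enough: best union over all size-1 subsets is 4/6
the canonical winner is {2, 3}: size 2, full 6-outcome coverage, earliest index list among size-2 covers
Answer: 2, 3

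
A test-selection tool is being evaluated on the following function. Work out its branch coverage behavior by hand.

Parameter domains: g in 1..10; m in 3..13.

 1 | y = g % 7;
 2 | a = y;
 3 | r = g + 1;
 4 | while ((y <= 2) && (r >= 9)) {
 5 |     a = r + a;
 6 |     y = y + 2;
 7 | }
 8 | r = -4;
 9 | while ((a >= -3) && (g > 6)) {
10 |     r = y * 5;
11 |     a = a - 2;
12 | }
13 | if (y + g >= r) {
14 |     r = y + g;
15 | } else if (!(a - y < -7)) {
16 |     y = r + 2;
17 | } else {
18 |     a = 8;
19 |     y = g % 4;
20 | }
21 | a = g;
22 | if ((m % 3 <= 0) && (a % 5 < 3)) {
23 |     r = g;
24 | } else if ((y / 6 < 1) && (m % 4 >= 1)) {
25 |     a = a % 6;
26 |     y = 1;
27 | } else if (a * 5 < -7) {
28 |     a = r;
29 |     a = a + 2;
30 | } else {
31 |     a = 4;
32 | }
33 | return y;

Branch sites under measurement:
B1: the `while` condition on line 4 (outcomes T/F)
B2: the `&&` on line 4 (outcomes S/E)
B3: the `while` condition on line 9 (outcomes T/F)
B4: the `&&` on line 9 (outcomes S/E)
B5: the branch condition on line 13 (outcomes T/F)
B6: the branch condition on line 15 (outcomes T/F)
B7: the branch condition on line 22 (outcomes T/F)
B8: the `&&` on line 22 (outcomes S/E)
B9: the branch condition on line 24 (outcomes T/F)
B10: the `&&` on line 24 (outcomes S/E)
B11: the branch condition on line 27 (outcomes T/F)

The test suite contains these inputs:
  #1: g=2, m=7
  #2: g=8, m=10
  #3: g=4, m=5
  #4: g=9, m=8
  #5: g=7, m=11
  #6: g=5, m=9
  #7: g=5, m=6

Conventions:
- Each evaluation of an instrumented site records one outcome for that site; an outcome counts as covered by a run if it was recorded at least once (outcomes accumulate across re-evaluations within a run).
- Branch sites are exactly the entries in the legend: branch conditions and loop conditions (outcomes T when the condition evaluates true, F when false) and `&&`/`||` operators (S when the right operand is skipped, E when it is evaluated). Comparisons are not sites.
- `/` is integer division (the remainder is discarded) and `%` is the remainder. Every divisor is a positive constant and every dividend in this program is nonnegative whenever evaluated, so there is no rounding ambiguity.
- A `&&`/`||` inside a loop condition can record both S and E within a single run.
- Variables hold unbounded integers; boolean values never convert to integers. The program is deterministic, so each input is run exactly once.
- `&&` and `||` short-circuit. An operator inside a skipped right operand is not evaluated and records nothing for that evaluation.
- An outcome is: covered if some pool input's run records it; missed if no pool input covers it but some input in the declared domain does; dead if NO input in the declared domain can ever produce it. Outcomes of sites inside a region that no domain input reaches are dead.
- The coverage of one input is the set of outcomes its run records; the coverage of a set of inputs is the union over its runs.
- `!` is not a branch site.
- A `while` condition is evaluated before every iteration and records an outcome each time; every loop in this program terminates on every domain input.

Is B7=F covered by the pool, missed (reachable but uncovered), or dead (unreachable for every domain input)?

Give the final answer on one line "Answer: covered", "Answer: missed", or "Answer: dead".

B7=F is recorded by pool input(s) 1, 2, 3, 4, 5 -> covered

Answer: covered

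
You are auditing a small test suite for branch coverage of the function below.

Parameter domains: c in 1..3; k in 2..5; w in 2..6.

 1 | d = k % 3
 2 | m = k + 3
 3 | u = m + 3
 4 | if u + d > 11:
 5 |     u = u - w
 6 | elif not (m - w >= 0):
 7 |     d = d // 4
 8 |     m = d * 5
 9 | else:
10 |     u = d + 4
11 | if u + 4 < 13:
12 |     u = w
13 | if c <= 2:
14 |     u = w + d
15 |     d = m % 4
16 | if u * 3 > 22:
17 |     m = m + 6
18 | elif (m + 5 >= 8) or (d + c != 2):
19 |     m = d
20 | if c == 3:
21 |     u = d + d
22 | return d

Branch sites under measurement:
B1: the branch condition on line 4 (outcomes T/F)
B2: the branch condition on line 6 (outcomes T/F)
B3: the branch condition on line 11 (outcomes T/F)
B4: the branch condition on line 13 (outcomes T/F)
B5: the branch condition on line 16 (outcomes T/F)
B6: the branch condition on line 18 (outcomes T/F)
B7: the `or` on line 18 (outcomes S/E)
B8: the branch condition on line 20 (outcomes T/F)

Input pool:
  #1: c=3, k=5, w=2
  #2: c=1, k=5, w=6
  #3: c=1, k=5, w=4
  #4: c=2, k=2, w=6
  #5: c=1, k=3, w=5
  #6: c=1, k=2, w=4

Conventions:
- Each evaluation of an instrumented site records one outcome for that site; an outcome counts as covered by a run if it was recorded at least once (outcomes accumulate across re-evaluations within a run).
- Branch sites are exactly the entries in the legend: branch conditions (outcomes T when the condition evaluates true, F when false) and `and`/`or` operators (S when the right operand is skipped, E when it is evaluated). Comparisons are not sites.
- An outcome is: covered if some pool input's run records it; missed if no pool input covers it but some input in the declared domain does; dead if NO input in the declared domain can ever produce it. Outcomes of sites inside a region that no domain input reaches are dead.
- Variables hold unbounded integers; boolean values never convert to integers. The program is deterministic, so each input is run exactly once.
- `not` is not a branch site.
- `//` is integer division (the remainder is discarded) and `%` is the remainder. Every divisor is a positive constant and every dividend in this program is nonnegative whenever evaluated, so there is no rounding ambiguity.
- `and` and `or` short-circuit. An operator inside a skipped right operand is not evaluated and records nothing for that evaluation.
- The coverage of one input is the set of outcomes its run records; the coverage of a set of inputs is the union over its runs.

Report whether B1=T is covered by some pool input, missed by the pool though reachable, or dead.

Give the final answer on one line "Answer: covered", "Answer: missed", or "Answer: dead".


B1=T is recorded by pool input(s) 1, 2, 3 -> covered
Answer: covered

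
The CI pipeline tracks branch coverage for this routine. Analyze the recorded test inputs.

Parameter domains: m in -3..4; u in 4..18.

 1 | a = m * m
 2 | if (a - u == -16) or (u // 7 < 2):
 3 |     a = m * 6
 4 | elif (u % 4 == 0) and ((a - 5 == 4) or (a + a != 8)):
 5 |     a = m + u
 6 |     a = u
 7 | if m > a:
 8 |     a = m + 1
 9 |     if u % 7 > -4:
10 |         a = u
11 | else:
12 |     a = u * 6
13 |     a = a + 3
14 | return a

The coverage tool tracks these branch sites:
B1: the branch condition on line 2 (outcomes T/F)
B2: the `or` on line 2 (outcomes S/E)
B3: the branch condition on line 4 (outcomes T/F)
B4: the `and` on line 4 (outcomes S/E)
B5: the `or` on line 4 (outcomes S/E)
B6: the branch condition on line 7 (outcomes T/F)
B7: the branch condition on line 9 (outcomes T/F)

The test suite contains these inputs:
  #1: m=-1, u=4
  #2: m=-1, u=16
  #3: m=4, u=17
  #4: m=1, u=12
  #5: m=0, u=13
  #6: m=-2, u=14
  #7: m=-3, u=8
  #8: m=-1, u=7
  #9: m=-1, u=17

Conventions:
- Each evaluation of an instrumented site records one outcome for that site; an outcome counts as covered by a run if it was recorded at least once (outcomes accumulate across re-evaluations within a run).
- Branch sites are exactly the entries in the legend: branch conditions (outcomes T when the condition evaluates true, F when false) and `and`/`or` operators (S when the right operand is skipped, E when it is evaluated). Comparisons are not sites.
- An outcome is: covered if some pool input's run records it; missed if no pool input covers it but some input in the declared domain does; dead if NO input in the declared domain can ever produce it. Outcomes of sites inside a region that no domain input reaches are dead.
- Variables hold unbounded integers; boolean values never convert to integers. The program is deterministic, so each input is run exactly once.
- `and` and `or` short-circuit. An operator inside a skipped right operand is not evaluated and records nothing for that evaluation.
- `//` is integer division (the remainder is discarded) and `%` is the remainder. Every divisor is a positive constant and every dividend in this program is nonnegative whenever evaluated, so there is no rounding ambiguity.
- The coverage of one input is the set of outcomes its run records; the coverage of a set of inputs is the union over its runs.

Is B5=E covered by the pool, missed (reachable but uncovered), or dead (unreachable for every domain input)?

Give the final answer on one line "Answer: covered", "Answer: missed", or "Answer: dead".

B5=E is recorded by pool input(s) 2 -> covered

Answer: covered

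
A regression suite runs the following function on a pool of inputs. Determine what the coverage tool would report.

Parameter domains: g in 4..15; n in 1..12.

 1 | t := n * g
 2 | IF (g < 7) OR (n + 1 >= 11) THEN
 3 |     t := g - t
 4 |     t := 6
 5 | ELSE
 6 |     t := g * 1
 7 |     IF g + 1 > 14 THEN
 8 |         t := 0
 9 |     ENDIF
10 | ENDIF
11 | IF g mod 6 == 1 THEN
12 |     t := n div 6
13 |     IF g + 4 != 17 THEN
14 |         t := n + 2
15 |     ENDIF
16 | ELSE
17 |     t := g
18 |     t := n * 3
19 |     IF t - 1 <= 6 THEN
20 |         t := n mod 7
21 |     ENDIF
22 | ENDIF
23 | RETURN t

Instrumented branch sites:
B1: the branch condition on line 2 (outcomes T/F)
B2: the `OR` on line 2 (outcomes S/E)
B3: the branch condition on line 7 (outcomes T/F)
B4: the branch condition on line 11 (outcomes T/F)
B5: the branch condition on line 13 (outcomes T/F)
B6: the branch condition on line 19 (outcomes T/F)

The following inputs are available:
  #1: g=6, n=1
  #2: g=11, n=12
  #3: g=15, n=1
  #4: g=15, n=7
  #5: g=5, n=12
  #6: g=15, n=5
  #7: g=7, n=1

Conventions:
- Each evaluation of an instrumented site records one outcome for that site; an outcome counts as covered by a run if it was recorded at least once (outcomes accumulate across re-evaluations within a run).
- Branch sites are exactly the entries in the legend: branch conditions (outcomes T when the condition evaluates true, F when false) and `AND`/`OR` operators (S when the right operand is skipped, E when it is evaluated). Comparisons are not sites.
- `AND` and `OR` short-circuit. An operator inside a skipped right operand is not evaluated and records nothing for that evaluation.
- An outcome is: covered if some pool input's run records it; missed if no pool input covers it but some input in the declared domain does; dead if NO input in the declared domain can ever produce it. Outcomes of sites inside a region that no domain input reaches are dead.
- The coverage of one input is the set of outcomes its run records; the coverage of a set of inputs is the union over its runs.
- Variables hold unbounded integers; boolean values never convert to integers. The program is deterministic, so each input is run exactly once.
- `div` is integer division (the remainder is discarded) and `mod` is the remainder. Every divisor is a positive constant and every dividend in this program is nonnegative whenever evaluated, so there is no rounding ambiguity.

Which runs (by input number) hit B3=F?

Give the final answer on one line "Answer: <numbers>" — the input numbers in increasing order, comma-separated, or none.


input #1 (g=6, n=1): does not produce B3=F
input #2 (g=11, n=12): does not produce B3=F
input #3 (g=15, n=1): does not produce B3=F
input #4 (g=15, n=7): does not produce B3=F
input #5 (g=5, n=12): does not produce B3=F
input #6 (g=15, n=5): does not produce B3=F
input #7 (g=7, n=1): produces B3=F
Answer: 7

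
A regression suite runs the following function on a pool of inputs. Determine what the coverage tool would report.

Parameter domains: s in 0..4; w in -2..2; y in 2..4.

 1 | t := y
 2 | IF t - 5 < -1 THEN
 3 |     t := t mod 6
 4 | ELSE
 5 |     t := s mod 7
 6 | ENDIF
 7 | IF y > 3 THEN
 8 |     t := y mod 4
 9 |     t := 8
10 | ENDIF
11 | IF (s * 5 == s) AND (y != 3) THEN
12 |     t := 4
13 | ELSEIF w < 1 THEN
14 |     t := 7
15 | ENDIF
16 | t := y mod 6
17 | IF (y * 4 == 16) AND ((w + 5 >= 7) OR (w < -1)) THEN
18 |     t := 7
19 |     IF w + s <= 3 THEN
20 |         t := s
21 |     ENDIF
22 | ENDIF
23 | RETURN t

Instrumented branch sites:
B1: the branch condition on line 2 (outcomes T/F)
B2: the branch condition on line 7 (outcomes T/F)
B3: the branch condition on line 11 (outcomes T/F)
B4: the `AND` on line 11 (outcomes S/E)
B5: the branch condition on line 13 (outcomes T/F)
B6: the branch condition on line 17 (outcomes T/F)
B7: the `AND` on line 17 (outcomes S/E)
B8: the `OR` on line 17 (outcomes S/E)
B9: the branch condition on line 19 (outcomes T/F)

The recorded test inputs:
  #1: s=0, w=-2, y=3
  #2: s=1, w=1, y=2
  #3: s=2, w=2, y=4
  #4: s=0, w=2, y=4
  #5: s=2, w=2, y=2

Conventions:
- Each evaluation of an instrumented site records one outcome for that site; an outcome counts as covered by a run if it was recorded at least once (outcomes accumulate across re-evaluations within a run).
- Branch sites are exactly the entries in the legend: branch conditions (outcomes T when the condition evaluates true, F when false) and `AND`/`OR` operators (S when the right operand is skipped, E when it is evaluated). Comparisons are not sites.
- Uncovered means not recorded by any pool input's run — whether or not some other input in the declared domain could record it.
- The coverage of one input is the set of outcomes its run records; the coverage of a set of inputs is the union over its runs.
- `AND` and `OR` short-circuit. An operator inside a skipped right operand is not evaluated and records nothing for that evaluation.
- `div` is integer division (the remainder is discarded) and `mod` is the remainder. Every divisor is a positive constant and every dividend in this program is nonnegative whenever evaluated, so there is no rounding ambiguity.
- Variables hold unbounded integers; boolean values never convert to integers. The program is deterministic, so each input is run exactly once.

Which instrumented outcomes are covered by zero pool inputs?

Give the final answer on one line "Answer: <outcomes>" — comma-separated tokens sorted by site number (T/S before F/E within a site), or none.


input #1 (s=0, w=-2, y=3): events B1->T, B2->F, B4->E, B3->F, B5->T, B7->S, B6->F; covers B1=T, B2=F, B3=F, B4=E, B5=T, B6=F, B7=S
input #2 (s=1, w=1, y=2): events B1->T, B2->F, B4->S, B3->F, B5->F, B7->S, B6->F; covers B1=T, B2=F, B3=F, B4=S, B5=F, B6=F, B7=S
input #3 (s=2, w=2, y=4): events B1->F, B2->T, B4->S, B3->F, B5->F, B7->E, B8->S, B6->T, B9->F; covers B1=F, B2=T, B3=F, B4=S, B5=F, B6=T, B7=E, B8=S, B9=F
input #4 (s=0, w=2, y=4): events B1->F, B2->T, B4->E, B3->T, B7->E, B8->S, B6->T, B9->T; covers B1=F, B2=T, B3=T, B4=E, B6=T, B7=E, B8=S, B9=T
input #5 (s=2, w=2, y=2): events B1->T, B2->F, B4->S, B3->F, B5->F, B7->S, B6->F; covers B1=T, B2=F, B3=F, B4=S, B5=F, B6=F, B7=S
union over the pool: B1=T, B1=F, B2=T, B2=F, B3=T, B3=F, B4=S, B4=E, B5=T, B5=F, B6=T, B6=F, B7=S, B7=E, B8=S, B9=T, B9=F
uncovered (1 of 18): B8=E
Answer: B8=E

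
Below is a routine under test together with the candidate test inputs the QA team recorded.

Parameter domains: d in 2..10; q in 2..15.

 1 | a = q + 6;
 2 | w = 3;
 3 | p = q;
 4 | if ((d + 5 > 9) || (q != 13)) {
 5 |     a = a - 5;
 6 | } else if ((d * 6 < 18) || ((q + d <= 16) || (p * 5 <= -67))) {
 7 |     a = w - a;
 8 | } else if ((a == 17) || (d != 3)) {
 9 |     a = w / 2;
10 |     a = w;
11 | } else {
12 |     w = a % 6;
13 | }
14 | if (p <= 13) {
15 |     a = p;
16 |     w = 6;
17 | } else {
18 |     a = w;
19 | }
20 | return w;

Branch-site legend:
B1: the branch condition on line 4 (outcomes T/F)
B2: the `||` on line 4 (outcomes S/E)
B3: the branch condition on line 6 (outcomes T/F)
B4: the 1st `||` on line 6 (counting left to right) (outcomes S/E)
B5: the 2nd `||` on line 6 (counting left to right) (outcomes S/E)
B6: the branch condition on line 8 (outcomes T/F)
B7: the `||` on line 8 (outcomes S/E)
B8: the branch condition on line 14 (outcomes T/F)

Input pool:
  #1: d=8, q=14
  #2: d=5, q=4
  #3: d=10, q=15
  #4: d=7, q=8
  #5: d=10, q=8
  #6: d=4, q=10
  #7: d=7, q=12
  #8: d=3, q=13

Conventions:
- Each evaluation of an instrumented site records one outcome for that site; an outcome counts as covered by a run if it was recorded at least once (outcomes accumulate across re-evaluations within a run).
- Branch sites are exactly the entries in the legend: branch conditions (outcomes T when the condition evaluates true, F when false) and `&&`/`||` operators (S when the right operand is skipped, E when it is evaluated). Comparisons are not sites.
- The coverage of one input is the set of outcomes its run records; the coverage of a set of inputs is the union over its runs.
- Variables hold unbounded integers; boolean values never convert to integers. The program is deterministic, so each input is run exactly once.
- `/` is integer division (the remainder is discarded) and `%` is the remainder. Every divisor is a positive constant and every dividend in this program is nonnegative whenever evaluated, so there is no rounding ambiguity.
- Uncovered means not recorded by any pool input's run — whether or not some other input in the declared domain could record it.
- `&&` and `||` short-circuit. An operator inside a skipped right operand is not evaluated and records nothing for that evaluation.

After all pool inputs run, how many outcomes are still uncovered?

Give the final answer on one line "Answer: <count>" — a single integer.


input #1 (d=8, q=14): events B2->S, B1->T, B8->F; covers B1=T, B2=S, B8=F
input #2 (d=5, q=4): events B2->S, B1->T, B8->T; covers B1=T, B2=S, B8=T
input #3 (d=10, q=15): events B2->S, B1->T, B8->F; covers B1=T, B2=S, B8=F
input #4 (d=7, q=8): events B2->S, B1->T, B8->T; covers B1=T, B2=S, B8=T
input #5 (d=10, q=8): events B2->S, B1->T, B8->T; covers B1=T, B2=S, B8=T
input #6 (d=4, q=10): events B2->E, B1->T, B8->T; covers B1=T, B2=E, B8=T
input #7 (d=7, q=12): events B2->S, B1->T, B8->T; covers B1=T, B2=S, B8=T
input #8 (d=3, q=13): events B2->E, B1->F, B4->E, B5->S, B3->T, B8->T; covers B1=F, B2=E, B3=T, B4=E, B5=S, B8=T
union over the pool: B1=T, B1=F, B2=S, B2=E, B3=T, B4=E, B5=S, B8=T, B8=F
uncovered (7 of 16): B3=F, B4=S, B5=E, B6=T, B6=F, B7=S, B7=E
Answer: 7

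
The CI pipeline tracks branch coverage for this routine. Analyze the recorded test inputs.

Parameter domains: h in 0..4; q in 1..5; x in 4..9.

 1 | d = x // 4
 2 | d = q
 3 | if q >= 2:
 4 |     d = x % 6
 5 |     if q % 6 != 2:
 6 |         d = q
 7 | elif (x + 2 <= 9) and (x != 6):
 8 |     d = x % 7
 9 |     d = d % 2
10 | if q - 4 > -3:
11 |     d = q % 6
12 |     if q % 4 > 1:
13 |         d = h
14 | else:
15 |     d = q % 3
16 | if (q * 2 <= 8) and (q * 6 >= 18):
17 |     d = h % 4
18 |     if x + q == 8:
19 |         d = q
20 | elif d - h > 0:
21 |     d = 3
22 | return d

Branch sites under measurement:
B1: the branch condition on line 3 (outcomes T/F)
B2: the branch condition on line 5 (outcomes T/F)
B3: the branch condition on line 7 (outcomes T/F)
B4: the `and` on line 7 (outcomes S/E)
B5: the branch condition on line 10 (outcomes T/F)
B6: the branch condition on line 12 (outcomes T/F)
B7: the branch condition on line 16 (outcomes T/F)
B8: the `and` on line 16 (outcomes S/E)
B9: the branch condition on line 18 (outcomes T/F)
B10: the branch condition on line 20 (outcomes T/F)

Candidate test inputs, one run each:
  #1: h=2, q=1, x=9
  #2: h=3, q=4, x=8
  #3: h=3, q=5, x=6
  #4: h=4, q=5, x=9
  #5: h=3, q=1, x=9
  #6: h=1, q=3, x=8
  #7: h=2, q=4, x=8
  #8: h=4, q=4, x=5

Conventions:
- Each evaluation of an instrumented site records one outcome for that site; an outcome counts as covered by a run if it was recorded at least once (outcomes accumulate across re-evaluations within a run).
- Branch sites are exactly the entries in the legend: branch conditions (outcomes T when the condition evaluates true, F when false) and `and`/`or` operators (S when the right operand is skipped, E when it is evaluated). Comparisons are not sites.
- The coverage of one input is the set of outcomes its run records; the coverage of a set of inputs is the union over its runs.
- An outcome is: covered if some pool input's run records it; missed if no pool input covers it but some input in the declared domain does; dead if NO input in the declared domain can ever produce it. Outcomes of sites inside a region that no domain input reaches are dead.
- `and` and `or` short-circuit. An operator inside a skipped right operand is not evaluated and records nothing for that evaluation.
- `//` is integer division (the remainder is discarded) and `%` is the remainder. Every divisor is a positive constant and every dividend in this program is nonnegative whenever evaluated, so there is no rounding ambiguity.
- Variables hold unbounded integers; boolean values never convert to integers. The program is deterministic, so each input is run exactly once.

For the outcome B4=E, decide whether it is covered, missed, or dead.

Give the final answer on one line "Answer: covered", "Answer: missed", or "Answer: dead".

no pool input records B4=E
but domain input (h=0, q=1, x=4) does record it -> reachable, so missed

Answer: missed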